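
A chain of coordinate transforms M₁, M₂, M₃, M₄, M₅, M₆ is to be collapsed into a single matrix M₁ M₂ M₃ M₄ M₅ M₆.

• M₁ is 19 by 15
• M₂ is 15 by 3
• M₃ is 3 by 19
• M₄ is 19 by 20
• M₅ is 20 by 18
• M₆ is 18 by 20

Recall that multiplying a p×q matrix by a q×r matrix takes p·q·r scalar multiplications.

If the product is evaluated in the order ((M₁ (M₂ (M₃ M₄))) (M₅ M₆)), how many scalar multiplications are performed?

(M₃ M₄): 3×19 by 19×20 → 3×20, cost 3·19·20 = 1140
(M₂ (M₃ M₄)): 15×3 by 3×20 → 15×20, cost 15·3·20 = 900; cumulative 2040
(M₁ (M₂ (M₃ M₄))): 19×15 by 15×20 → 19×20, cost 19·15·20 = 5700; cumulative 7740
(M₅ M₆): 20×18 by 18×20 → 20×20, cost 20·18·20 = 7200
((M₁ (M₂ (M₃ M₄))) (M₅ M₆)): 19×20 by 20×20 → 19×20, cost 19·20·20 = 7600; cumulative 22540
Total: 22540 scalar multiplications.

22540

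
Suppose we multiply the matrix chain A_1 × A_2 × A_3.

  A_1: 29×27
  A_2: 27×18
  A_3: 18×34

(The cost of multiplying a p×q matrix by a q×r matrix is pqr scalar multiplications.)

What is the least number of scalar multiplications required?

31842

Order (A_1 × (A_2 × A_3)): (A_2 × A_3): 27×18 by 18×34 → 27×34, cost 27·18·34 = 16524; (A_1 × (A_2 × A_3)): 29×27 by 27×34 → 29×34, cost 29·27·34 = 26622; cumulative 43146. Total 43146.
Order ((A_1 × A_2) × A_3): (A_1 × A_2): 29×27 by 27×18 → 29×18, cost 29·27·18 = 14094; ((A_1 × A_2) × A_3): 29×18 by 18×34 → 29×34, cost 29·18·34 = 17748; cumulative 31842. Total 31842.
Minimum: 31842.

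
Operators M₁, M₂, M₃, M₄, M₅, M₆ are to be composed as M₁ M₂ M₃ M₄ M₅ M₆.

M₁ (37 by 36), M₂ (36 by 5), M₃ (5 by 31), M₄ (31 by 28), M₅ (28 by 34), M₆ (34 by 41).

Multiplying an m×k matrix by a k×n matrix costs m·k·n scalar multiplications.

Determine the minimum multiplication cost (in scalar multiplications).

30315

Adjacent pairs: M₁M₂ = 37·36·5 = 6660; M₂M₃ = 36·5·31 = 5580; M₃M₄ = 5·31·28 = 4340; M₄M₅ = 31·28·34 = 29512; M₅M₆ = 28·34·41 = 39032.
Length 3: M₁..M₃: k=1: 0+5580+37·36·31=46872; k=2: 6660+0+37·5·31=12395 → min 12395 | M₂..M₄: k=2: 0+4340+36·5·28=9380; k=3: 5580+0+36·31·28=36828 → min 9380 | M₃..M₅: k=3: 0+29512+5·31·34=34782; k=4: 4340+0+5·28·34=9100 → min 9100 | M₄..M₆: k=4: 0+39032+31·28·41=74620; k=5: 29512+0+31·34·41=72726 → min 72726.
Length 4: M₁..M₄: k=1: 0+9380+37·36·28=46676; k=2: 6660+4340+37·5·28=16180; k=3: 12395+0+37·31·28=44511 → min 16180 | M₂..M₅: k=2: 0+9100+36·5·34=15220; k=3: 5580+29512+36·31·34=73036; k=4: 9380+0+36·28·34=43652 → min 15220 | M₃..M₆: k=3: 0+72726+5·31·41=79081; k=4: 4340+39032+5·28·41=49112; k=5: 9100+0+5·34·41=16070 → min 16070.
Length 5: M₁..M₅: k=1: 0+15220+37·36·34=60508; k=2: 6660+9100+37·5·34=22050; k=3: 12395+29512+37·31·34=80905; k=4: 16180+0+37·28·34=51404 → min 22050 | M₂..M₆: k=2: 0+16070+36·5·41=23450; k=3: 5580+72726+36·31·41=124062; k=4: 9380+39032+36·28·41=89740; k=5: 15220+0+36·34·41=65404 → min 23450.
Length 6: M₁..M₆: k=1: 0+23450+37·36·41=78062; k=2: 6660+16070+37·5·41=30315; k=3: 12395+72726+37·31·41=132148; k=4: 16180+39032+37·28·41=97688; k=5: 22050+0+37·34·41=73628 → min 30315.
Optimal order: ((M₁ M₂) (((M₃ M₄) M₅) M₆)) with cost 30315.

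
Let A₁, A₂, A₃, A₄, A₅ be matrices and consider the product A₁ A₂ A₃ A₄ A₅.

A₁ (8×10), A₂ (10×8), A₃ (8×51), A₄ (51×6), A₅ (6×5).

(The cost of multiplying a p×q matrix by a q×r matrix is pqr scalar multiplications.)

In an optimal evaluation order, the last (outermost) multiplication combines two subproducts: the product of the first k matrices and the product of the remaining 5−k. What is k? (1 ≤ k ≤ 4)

Adjacent pairs: A₁A₂ = 8·10·8 = 640; A₂A₃ = 10·8·51 = 4080; A₃A₄ = 8·51·6 = 2448; A₄A₅ = 51·6·5 = 1530.
Length 3: A₁..A₃: k=1: 0+4080+8·10·51=8160; k=2: 640+0+8·8·51=3904 → min 3904 | A₂..A₄: k=2: 0+2448+10·8·6=2928; k=3: 4080+0+10·51·6=7140 → min 2928 | A₃..A₅: k=3: 0+1530+8·51·5=3570; k=4: 2448+0+8·6·5=2688 → min 2688.
Length 4: A₁..A₄: k=1: 0+2928+8·10·6=3408; k=2: 640+2448+8·8·6=3472; k=3: 3904+0+8·51·6=6352 → min 3408 | A₂..A₅: k=2: 0+2688+10·8·5=3088; k=3: 4080+1530+10·51·5=8160; k=4: 2928+0+10·6·5=3228 → min 3088.
Top-level splits: k=1: (A₁..A₁)·(A₂..A₅) → 0+3088+8·10·5 = 3488; k=2: (A₁..A₂)·(A₃..A₅) → 640+2688+8·8·5 = 3648; k=3: (A₁..A₃)·(A₄..A₅) → 3904+1530+8·51·5 = 7474; k=4: (A₁..A₄)·(A₅..A₅) → 3408+0+8·6·5 = 3648.
Best split is after A₁, i.e. k = 1.

1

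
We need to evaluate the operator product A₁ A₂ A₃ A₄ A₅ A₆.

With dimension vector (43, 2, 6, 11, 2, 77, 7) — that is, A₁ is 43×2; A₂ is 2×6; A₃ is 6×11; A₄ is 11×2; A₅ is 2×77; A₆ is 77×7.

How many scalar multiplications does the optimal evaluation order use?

Adjacent pairs: A₁A₂ = 43·2·6 = 516; A₂A₃ = 2·6·11 = 132; A₃A₄ = 6·11·2 = 132; A₄A₅ = 11·2·77 = 1694; A₅A₆ = 2·77·7 = 1078.
Length 3: A₁..A₃: k=1: 0+132+43·2·11=1078; k=2: 516+0+43·6·11=3354 → min 1078 | A₂..A₄: k=2: 0+132+2·6·2=156; k=3: 132+0+2·11·2=176 → min 156 | A₃..A₅: k=3: 0+1694+6·11·77=6776; k=4: 132+0+6·2·77=1056 → min 1056 | A₄..A₆: k=4: 0+1078+11·2·7=1232; k=5: 1694+0+11·77·7=7623 → min 1232.
Length 4: A₁..A₄: k=1: 0+156+43·2·2=328; k=2: 516+132+43·6·2=1164; k=3: 1078+0+43·11·2=2024 → min 328 | A₂..A₅: k=2: 0+1056+2·6·77=1980; k=3: 132+1694+2·11·77=3520; k=4: 156+0+2·2·77=464 → min 464 | A₃..A₆: k=3: 0+1232+6·11·7=1694; k=4: 132+1078+6·2·7=1294; k=5: 1056+0+6·77·7=4290 → min 1294.
Length 5: A₁..A₅: k=1: 0+464+43·2·77=7086; k=2: 516+1056+43·6·77=21438; k=3: 1078+1694+43·11·77=39193; k=4: 328+0+43·2·77=6950 → min 6950 | A₂..A₆: k=2: 0+1294+2·6·7=1378; k=3: 132+1232+2·11·7=1518; k=4: 156+1078+2·2·7=1262; k=5: 464+0+2·77·7=1542 → min 1262.
Length 6: A₁..A₆: k=1: 0+1262+43·2·7=1864; k=2: 516+1294+43·6·7=3616; k=3: 1078+1232+43·11·7=5621; k=4: 328+1078+43·2·7=2008; k=5: 6950+0+43·77·7=30127 → min 1864.
Optimal order: (A₁ ((A₂ (A₃ A₄)) (A₅ A₆))) with cost 1864.

1864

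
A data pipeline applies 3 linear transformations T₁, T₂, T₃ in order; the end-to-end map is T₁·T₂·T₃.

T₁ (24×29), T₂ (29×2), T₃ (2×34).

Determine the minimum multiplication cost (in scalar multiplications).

3024

Order (T₁·(T₂·T₃)): (T₂·T₃): 29×2 by 2×34 → 29×34, cost 29·2·34 = 1972; (T₁·(T₂·T₃)): 24×29 by 29×34 → 24×34, cost 24·29·34 = 23664; cumulative 25636. Total 25636.
Order ((T₁·T₂)·T₃): (T₁·T₂): 24×29 by 29×2 → 24×2, cost 24·29·2 = 1392; ((T₁·T₂)·T₃): 24×2 by 2×34 → 24×34, cost 24·2·34 = 1632; cumulative 3024. Total 3024.
Minimum: 3024.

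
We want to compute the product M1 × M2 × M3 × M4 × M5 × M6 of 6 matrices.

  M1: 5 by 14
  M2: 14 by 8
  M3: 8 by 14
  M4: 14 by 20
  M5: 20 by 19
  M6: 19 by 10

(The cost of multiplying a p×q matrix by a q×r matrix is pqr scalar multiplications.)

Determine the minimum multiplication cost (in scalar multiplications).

Adjacent pairs: M1M2 = 5·14·8 = 560; M2M3 = 14·8·14 = 1568; M3M4 = 8·14·20 = 2240; M4M5 = 14·20·19 = 5320; M5M6 = 20·19·10 = 3800.
Length 3: M1..M3: k=1: 0+1568+5·14·14=2548; k=2: 560+0+5·8·14=1120 → min 1120 | M2..M4: k=2: 0+2240+14·8·20=4480; k=3: 1568+0+14·14·20=5488 → min 4480 | M3..M5: k=3: 0+5320+8·14·19=7448; k=4: 2240+0+8·20·19=5280 → min 5280 | M4..M6: k=4: 0+3800+14·20·10=6600; k=5: 5320+0+14·19·10=7980 → min 6600.
Length 4: M1..M4: k=1: 0+4480+5·14·20=5880; k=2: 560+2240+5·8·20=3600; k=3: 1120+0+5·14·20=2520 → min 2520 | M2..M5: k=2: 0+5280+14·8·19=7408; k=3: 1568+5320+14·14·19=10612; k=4: 4480+0+14·20·19=9800 → min 7408 | M3..M6: k=3: 0+6600+8·14·10=7720; k=4: 2240+3800+8·20·10=7640; k=5: 5280+0+8·19·10=6800 → min 6800.
Length 5: M1..M5: k=1: 0+7408+5·14·19=8738; k=2: 560+5280+5·8·19=6600; k=3: 1120+5320+5·14·19=7770; k=4: 2520+0+5·20·19=4420 → min 4420 | M2..M6: k=2: 0+6800+14·8·10=7920; k=3: 1568+6600+14·14·10=10128; k=4: 4480+3800+14·20·10=11080; k=5: 7408+0+14·19·10=10068 → min 7920.
Length 6: M1..M6: k=1: 0+7920+5·14·10=8620; k=2: 560+6800+5·8·10=7760; k=3: 1120+6600+5·14·10=8420; k=4: 2520+3800+5·20·10=7320; k=5: 4420+0+5·19·10=5370 → min 5370.
Optimal order: (((((M1 × M2) × M3) × M4) × M5) × M6) with cost 5370.

5370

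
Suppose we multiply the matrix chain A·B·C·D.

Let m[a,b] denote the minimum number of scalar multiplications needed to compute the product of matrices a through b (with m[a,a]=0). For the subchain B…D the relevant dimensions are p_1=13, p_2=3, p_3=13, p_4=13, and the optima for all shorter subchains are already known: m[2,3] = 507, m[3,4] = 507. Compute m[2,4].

1014

m[2,4] = min over k∈[2,3] of m[2,k]+m[k+1,4]+p_{1}·p_k·p_{4}.
k=2: 0 + 507 + 13·3·13 = 1014; k=3: 507 + 0 + 13·13·13 = 2704.
Minimum: 1014 at k=2.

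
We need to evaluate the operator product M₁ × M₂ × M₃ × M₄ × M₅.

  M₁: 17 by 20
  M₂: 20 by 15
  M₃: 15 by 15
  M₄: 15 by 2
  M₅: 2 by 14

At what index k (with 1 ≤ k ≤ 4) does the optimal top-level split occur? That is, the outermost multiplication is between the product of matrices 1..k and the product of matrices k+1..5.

4

Adjacent pairs: M₁M₂ = 17·20·15 = 5100; M₂M₃ = 20·15·15 = 4500; M₃M₄ = 15·15·2 = 450; M₄M₅ = 15·2·14 = 420.
Length 3: M₁..M₃: k=1: 0+4500+17·20·15=9600; k=2: 5100+0+17·15·15=8925 → min 8925 | M₂..M₄: k=2: 0+450+20·15·2=1050; k=3: 4500+0+20·15·2=5100 → min 1050 | M₃..M₅: k=3: 0+420+15·15·14=3570; k=4: 450+0+15·2·14=870 → min 870.
Length 4: M₁..M₄: k=1: 0+1050+17·20·2=1730; k=2: 5100+450+17·15·2=6060; k=3: 8925+0+17·15·2=9435 → min 1730 | M₂..M₅: k=2: 0+870+20·15·14=5070; k=3: 4500+420+20·15·14=9120; k=4: 1050+0+20·2·14=1610 → min 1610.
Top-level splits: k=1: (M₁..M₁)·(M₂..M₅) → 0+1610+17·20·14 = 6370; k=2: (M₁..M₂)·(M₃..M₅) → 5100+870+17·15·14 = 9540; k=3: (M₁..M₃)·(M₄..M₅) → 8925+420+17·15·14 = 12915; k=4: (M₁..M₄)·(M₅..M₅) → 1730+0+17·2·14 = 2206.
Best split is after M₄, i.e. k = 4.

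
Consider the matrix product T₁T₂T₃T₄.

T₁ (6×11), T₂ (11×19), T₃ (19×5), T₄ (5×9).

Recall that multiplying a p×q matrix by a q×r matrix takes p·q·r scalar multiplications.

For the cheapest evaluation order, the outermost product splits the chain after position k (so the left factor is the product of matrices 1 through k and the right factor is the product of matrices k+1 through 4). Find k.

Adjacent pairs: T₁T₂ = 6·11·19 = 1254; T₂T₃ = 11·19·5 = 1045; T₃T₄ = 19·5·9 = 855.
Length 3: T₁..T₃: k=1: 0+1045+6·11·5=1375; k=2: 1254+0+6·19·5=1824 → min 1375 | T₂..T₄: k=2: 0+855+11·19·9=2736; k=3: 1045+0+11·5·9=1540 → min 1540.
Top-level splits: k=1: (T₁..T₁)·(T₂..T₄) → 0+1540+6·11·9 = 2134; k=2: (T₁..T₂)·(T₃..T₄) → 1254+855+6·19·9 = 3135; k=3: (T₁..T₃)·(T₄..T₄) → 1375+0+6·5·9 = 1645.
Best split is after T₃, i.e. k = 3.

3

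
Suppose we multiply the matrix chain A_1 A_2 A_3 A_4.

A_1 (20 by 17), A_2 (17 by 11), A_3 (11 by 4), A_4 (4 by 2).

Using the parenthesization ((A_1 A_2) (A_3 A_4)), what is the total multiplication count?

(A_1 A_2): 20×17 by 17×11 → 20×11, cost 20·17·11 = 3740
(A_3 A_4): 11×4 by 4×2 → 11×2, cost 11·4·2 = 88
((A_1 A_2) (A_3 A_4)): 20×11 by 11×2 → 20×2, cost 20·11·2 = 440; cumulative 4268
Total: 4268 scalar multiplications.

4268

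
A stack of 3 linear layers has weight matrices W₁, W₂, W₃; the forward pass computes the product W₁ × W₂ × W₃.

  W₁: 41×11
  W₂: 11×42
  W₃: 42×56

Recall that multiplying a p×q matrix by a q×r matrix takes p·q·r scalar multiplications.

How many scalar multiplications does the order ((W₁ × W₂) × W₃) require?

(W₁ × W₂): 41×11 by 11×42 → 41×42, cost 41·11·42 = 18942
((W₁ × W₂) × W₃): 41×42 by 42×56 → 41×56, cost 41·42·56 = 96432; cumulative 115374
Total: 115374 scalar multiplications.

115374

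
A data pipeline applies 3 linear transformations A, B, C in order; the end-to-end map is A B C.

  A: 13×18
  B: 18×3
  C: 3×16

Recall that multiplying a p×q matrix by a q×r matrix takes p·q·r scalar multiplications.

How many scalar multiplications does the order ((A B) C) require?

1326

(A B): 13×18 by 18×3 → 13×3, cost 13·18·3 = 702
((A B) C): 13×3 by 3×16 → 13×16, cost 13·3·16 = 624; cumulative 1326
Total: 1326 scalar multiplications.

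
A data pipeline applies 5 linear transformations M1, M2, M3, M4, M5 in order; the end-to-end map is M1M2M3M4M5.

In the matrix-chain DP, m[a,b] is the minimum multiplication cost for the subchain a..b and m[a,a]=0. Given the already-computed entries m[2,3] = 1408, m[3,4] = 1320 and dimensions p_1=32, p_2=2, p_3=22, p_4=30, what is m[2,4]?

3240

m[2,4] = min over k∈[2,3] of m[2,k]+m[k+1,4]+p_{1}·p_k·p_{4}.
k=2: 0 + 1320 + 32·2·30 = 3240; k=3: 1408 + 0 + 32·22·30 = 22528.
Minimum: 3240 at k=2.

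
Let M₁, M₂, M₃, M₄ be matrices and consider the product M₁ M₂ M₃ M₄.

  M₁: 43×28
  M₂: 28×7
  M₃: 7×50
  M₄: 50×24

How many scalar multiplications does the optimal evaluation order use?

Adjacent pairs: M₁M₂ = 43·28·7 = 8428; M₂M₃ = 28·7·50 = 9800; M₃M₄ = 7·50·24 = 8400.
Length 3: M₁..M₃: k=1: 0+9800+43·28·50=70000; k=2: 8428+0+43·7·50=23478 → min 23478 | M₂..M₄: k=2: 0+8400+28·7·24=13104; k=3: 9800+0+28·50·24=43400 → min 13104.
Length 4: M₁..M₄: k=1: 0+13104+43·28·24=42000; k=2: 8428+8400+43·7·24=24052; k=3: 23478+0+43·50·24=75078 → min 24052.
Optimal order: ((M₁ M₂) (M₃ M₄)) with cost 24052.

24052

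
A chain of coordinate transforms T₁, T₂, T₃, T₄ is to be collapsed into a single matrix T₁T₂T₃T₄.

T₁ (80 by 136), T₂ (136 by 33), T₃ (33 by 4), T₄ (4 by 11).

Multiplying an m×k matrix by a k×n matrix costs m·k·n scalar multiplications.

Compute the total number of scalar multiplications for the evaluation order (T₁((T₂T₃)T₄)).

(T₂T₃): 136×33 by 33×4 → 136×4, cost 136·33·4 = 17952
((T₂T₃)T₄): 136×4 by 4×11 → 136×11, cost 136·4·11 = 5984; cumulative 23936
(T₁((T₂T₃)T₄)): 80×136 by 136×11 → 80×11, cost 80·136·11 = 119680; cumulative 143616
Total: 143616 scalar multiplications.

143616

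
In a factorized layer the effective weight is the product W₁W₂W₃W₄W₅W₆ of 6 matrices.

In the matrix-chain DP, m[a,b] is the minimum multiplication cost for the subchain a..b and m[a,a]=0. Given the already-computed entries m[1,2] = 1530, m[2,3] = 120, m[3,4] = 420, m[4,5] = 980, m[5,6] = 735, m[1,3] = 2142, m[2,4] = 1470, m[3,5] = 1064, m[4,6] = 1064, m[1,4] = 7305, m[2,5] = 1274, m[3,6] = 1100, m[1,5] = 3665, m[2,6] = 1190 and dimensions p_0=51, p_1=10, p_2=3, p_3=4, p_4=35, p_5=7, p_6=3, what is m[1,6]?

m[1,6] = min over k∈[1,5] of m[1,k]+m[k+1,6]+p_{0}·p_k·p_{6}.
k=1: 0 + 1190 + 51·10·3 = 2720; k=2: 1530 + 1100 + 51·3·3 = 3089; k=3: 2142 + 1064 + 51·4·3 = 3818; k=4: 7305 + 735 + 51·35·3 = 13395; k=5: 3665 + 0 + 51·7·3 = 4736.
Minimum: 2720 at k=1.

2720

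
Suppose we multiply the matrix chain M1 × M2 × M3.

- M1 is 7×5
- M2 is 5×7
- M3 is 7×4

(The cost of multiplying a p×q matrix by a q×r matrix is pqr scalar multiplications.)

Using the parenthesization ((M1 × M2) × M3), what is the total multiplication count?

(M1 × M2): 7×5 by 5×7 → 7×7, cost 7·5·7 = 245
((M1 × M2) × M3): 7×7 by 7×4 → 7×4, cost 7·7·4 = 196; cumulative 441
Total: 441 scalar multiplications.

441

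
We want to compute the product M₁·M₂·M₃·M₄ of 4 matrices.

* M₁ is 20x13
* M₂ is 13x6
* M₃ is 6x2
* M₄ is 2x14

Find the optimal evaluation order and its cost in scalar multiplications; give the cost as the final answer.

1236

Adjacent pairs: M₁M₂ = 20·13·6 = 1560; M₂M₃ = 13·6·2 = 156; M₃M₄ = 6·2·14 = 168.
Length 3: M₁..M₃: k=1: 0+156+20·13·2=676; k=2: 1560+0+20·6·2=1800 → min 676 | M₂..M₄: k=2: 0+168+13·6·14=1260; k=3: 156+0+13·2·14=520 → min 520.
Length 4: M₁..M₄: k=1: 0+520+20·13·14=4160; k=2: 1560+168+20·6·14=3408; k=3: 676+0+20·2·14=1236 → min 1236.
Optimal parenthesization: ((M₁·(M₂·M₃))·M₄) with cost 1236.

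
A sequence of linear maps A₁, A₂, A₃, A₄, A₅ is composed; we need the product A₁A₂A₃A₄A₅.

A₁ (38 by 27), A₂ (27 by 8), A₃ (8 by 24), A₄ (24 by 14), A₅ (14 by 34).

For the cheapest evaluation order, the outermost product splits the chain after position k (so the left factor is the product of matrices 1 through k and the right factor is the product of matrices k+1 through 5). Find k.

Adjacent pairs: A₁A₂ = 38·27·8 = 8208; A₂A₃ = 27·8·24 = 5184; A₃A₄ = 8·24·14 = 2688; A₄A₅ = 24·14·34 = 11424.
Length 3: A₁..A₃: k=1: 0+5184+38·27·24=29808; k=2: 8208+0+38·8·24=15504 → min 15504 | A₂..A₄: k=2: 0+2688+27·8·14=5712; k=3: 5184+0+27·24·14=14256 → min 5712 | A₃..A₅: k=3: 0+11424+8·24·34=17952; k=4: 2688+0+8·14·34=6496 → min 6496.
Length 4: A₁..A₄: k=1: 0+5712+38·27·14=20076; k=2: 8208+2688+38·8·14=15152; k=3: 15504+0+38·24·14=28272 → min 15152 | A₂..A₅: k=2: 0+6496+27·8·34=13840; k=3: 5184+11424+27·24·34=38640; k=4: 5712+0+27·14·34=18564 → min 13840.
Top-level splits: k=1: (A₁..A₁)·(A₂..A₅) → 0+13840+38·27·34 = 48724; k=2: (A₁..A₂)·(A₃..A₅) → 8208+6496+38·8·34 = 25040; k=3: (A₁..A₃)·(A₄..A₅) → 15504+11424+38·24·34 = 57936; k=4: (A₁..A₄)·(A₅..A₅) → 15152+0+38·14·34 = 33240.
Best split is after A₂, i.e. k = 2.

2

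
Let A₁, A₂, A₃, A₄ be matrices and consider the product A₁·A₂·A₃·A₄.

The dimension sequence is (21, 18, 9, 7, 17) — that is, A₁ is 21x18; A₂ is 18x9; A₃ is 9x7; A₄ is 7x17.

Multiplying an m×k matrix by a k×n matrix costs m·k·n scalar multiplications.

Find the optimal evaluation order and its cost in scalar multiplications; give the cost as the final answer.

6279

Adjacent pairs: A₁A₂ = 21·18·9 = 3402; A₂A₃ = 18·9·7 = 1134; A₃A₄ = 9·7·17 = 1071.
Length 3: A₁..A₃: k=1: 0+1134+21·18·7=3780; k=2: 3402+0+21·9·7=4725 → min 3780 | A₂..A₄: k=2: 0+1071+18·9·17=3825; k=3: 1134+0+18·7·17=3276 → min 3276.
Length 4: A₁..A₄: k=1: 0+3276+21·18·17=9702; k=2: 3402+1071+21·9·17=7686; k=3: 3780+0+21·7·17=6279 → min 6279.
Optimal parenthesization: ((A₁·(A₂·A₃))·A₄) with cost 6279.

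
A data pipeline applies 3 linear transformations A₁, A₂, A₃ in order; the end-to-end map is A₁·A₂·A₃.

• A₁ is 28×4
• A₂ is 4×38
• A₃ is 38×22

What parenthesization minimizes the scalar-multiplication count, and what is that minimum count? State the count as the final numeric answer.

5808

(A₁·(A₂·A₃)): cost 5808.
((A₁·A₂)·A₃): cost 27664.
Optimal: (A₁·(A₂·A₃)) with cost 5808.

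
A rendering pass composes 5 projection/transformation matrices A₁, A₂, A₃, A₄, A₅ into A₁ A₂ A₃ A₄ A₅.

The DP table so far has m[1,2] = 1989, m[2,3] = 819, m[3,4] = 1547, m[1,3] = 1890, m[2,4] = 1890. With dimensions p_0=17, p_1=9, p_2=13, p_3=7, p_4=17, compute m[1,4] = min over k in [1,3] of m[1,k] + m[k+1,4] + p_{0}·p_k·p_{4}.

m[1,4] = min over k∈[1,3] of m[1,k]+m[k+1,4]+p_{0}·p_k·p_{4}.
k=1: 0 + 1890 + 17·9·17 = 4491; k=2: 1989 + 1547 + 17·13·17 = 7293; k=3: 1890 + 0 + 17·7·17 = 3913.
Minimum: 3913 at k=3.

3913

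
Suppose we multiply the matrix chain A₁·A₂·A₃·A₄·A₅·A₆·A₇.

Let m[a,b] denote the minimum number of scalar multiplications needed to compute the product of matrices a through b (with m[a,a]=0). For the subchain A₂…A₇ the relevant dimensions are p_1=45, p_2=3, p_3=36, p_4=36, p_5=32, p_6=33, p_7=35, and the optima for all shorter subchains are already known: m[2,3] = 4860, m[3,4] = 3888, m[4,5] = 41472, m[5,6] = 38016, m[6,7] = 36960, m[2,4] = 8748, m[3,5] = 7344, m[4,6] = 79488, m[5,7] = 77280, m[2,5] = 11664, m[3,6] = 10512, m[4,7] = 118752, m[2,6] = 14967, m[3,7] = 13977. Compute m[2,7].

m[2,7] = min over k∈[2,6] of m[2,k]+m[k+1,7]+p_{1}·p_k·p_{7}.
k=2: 0 + 13977 + 45·3·35 = 18702; k=3: 4860 + 118752 + 45·36·35 = 180312; k=4: 8748 + 77280 + 45·36·35 = 142728; k=5: 11664 + 36960 + 45·32·35 = 99024; k=6: 14967 + 0 + 45·33·35 = 66942.
Minimum: 18702 at k=2.

18702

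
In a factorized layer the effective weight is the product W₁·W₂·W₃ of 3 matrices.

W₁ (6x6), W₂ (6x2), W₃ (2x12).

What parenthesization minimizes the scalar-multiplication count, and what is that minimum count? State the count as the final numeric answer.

216

(W₁·(W₂·W₃)): cost 576.
((W₁·W₂)·W₃): cost 216.
Optimal: ((W₁·W₂)·W₃) with cost 216.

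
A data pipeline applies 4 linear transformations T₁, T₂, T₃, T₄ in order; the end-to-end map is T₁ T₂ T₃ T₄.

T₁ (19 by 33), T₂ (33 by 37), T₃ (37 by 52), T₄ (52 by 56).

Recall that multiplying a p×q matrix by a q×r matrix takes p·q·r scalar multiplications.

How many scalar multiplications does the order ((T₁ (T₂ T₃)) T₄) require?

(T₂ T₃): 33×37 by 37×52 → 33×52, cost 33·37·52 = 63492
(T₁ (T₂ T₃)): 19×33 by 33×52 → 19×52, cost 19·33·52 = 32604; cumulative 96096
((T₁ (T₂ T₃)) T₄): 19×52 by 52×56 → 19×56, cost 19·52·56 = 55328; cumulative 151424
Total: 151424 scalar multiplications.

151424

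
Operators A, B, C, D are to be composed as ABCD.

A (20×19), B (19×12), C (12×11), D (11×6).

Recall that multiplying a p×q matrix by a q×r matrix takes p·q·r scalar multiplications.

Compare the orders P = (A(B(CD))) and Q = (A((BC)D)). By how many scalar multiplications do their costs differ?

1602

Order P = (A(B(CD))): (CD): 12×11 by 11×6 → 12×6, cost 12·11·6 = 792; (B(CD)): 19×12 by 12×6 → 19×6, cost 19·12·6 = 1368; cumulative 2160; (A(B(CD))): 20×19 by 19×6 → 20×6, cost 20·19·6 = 2280; cumulative 4440. Total 4440.
Order Q = (A((BC)D)): (BC): 19×12 by 12×11 → 19×11, cost 19·12·11 = 2508; ((BC)D): 19×11 by 11×6 → 19×6, cost 19·11·6 = 1254; cumulative 3762; (A((BC)D)): 20×19 by 19×6 → 20×6, cost 20·19·6 = 2280; cumulative 6042. Total 6042.
Difference: |4440 − 6042| = 1602.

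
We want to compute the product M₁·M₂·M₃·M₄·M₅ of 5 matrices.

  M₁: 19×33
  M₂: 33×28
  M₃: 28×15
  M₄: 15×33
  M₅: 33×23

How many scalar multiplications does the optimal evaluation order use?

Adjacent pairs: M₁M₂ = 19·33·28 = 17556; M₂M₃ = 33·28·15 = 13860; M₃M₄ = 28·15·33 = 13860; M₄M₅ = 15·33·23 = 11385.
Length 3: M₁..M₃: k=1: 0+13860+19·33·15=23265; k=2: 17556+0+19·28·15=25536 → min 23265 | M₂..M₄: k=2: 0+13860+33·28·33=44352; k=3: 13860+0+33·15·33=30195 → min 30195 | M₃..M₅: k=3: 0+11385+28·15·23=21045; k=4: 13860+0+28·33·23=35112 → min 21045.
Length 4: M₁..M₄: k=1: 0+30195+19·33·33=50886; k=2: 17556+13860+19·28·33=48972; k=3: 23265+0+19·15·33=32670 → min 32670 | M₂..M₅: k=2: 0+21045+33·28·23=42297; k=3: 13860+11385+33·15·23=36630; k=4: 30195+0+33·33·23=55242 → min 36630.
Length 5: M₁..M₅: k=1: 0+36630+19·33·23=51051; k=2: 17556+21045+19·28·23=50837; k=3: 23265+11385+19·15·23=41205; k=4: 32670+0+19·33·23=47091 → min 41205.
Optimal order: ((M₁·(M₂·M₃))·(M₄·M₅)) with cost 41205.

41205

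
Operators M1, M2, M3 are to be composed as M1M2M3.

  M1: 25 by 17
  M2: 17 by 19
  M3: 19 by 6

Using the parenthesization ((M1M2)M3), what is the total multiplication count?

(M1M2): 25×17 by 17×19 → 25×19, cost 25·17·19 = 8075
((M1M2)M3): 25×19 by 19×6 → 25×6, cost 25·19·6 = 2850; cumulative 10925
Total: 10925 scalar multiplications.

10925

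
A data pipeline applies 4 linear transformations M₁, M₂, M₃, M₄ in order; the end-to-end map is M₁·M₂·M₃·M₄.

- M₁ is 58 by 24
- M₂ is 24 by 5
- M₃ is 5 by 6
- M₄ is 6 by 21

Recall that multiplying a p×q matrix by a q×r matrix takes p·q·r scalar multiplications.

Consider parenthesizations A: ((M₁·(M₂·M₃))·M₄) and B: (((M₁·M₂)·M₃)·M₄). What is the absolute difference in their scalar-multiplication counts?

Order A = ((M₁·(M₂·M₃))·M₄): (M₂·M₃): 24×5 by 5×6 → 24×6, cost 24·5·6 = 720; (M₁·(M₂·M₃)): 58×24 by 24×6 → 58×6, cost 58·24·6 = 8352; cumulative 9072; ((M₁·(M₂·M₃))·M₄): 58×6 by 6×21 → 58×21, cost 58·6·21 = 7308; cumulative 16380. Total 16380.
Order B = (((M₁·M₂)·M₃)·M₄): (M₁·M₂): 58×24 by 24×5 → 58×5, cost 58·24·5 = 6960; ((M₁·M₂)·M₃): 58×5 by 5×6 → 58×6, cost 58·5·6 = 1740; cumulative 8700; (((M₁·M₂)·M₃)·M₄): 58×6 by 6×21 → 58×21, cost 58·6·21 = 7308; cumulative 16008. Total 16008.
Difference: |16380 − 16008| = 372.

372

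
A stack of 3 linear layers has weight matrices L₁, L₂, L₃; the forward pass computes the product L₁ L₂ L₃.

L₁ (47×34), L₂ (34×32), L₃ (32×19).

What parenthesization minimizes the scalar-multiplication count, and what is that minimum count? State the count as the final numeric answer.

(L₁ (L₂ L₃)): cost 51034.
((L₁ L₂) L₃): cost 79712.
Optimal: (L₁ (L₂ L₃)) with cost 51034.

51034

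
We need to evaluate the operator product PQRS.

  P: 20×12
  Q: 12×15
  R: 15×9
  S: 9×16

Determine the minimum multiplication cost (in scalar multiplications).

6660

Adjacent pairs: PQ = 20·12·15 = 3600; QR = 12·15·9 = 1620; RS = 15·9·16 = 2160.
Length 3: P..R: k=1: 0+1620+20·12·9=3780; k=2: 3600+0+20·15·9=6300 → min 3780 | Q..S: k=2: 0+2160+12·15·16=5040; k=3: 1620+0+12·9·16=3348 → min 3348.
Length 4: P..S: k=1: 0+3348+20·12·16=7188; k=2: 3600+2160+20·15·16=10560; k=3: 3780+0+20·9·16=6660 → min 6660.
Optimal order: ((P(QR))S) with cost 6660.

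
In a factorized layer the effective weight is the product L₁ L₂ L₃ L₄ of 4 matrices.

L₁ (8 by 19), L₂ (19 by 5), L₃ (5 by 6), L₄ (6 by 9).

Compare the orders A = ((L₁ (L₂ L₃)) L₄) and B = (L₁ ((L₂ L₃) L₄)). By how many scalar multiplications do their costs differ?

1050

Order A = ((L₁ (L₂ L₃)) L₄): (L₂ L₃): 19×5 by 5×6 → 19×6, cost 19·5·6 = 570; (L₁ (L₂ L₃)): 8×19 by 19×6 → 8×6, cost 8·19·6 = 912; cumulative 1482; ((L₁ (L₂ L₃)) L₄): 8×6 by 6×9 → 8×9, cost 8·6·9 = 432; cumulative 1914. Total 1914.
Order B = (L₁ ((L₂ L₃) L₄)): (L₂ L₃): 19×5 by 5×6 → 19×6, cost 19·5·6 = 570; ((L₂ L₃) L₄): 19×6 by 6×9 → 19×9, cost 19·6·9 = 1026; cumulative 1596; (L₁ ((L₂ L₃) L₄)): 8×19 by 19×9 → 8×9, cost 8·19·9 = 1368; cumulative 2964. Total 2964.
Difference: |1914 − 2964| = 1050.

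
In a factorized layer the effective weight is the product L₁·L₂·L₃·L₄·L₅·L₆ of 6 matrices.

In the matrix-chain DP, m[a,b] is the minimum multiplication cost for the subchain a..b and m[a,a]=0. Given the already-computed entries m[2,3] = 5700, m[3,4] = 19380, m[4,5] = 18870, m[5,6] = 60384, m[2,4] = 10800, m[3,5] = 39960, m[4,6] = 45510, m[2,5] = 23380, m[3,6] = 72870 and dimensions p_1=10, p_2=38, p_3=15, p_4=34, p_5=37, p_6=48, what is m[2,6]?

41140

m[2,6] = min over k∈[2,5] of m[2,k]+m[k+1,6]+p_{1}·p_k·p_{6}.
k=2: 0 + 72870 + 10·38·48 = 91110; k=3: 5700 + 45510 + 10·15·48 = 58410; k=4: 10800 + 60384 + 10·34·48 = 87504; k=5: 23380 + 0 + 10·37·48 = 41140.
Minimum: 41140 at k=5.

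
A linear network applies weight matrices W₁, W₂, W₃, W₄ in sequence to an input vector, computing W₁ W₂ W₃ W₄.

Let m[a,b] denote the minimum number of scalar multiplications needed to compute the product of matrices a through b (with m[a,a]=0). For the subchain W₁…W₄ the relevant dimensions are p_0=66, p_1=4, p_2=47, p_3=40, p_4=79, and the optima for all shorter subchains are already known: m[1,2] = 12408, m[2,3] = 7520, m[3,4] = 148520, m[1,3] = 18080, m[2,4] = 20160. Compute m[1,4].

m[1,4] = min over k∈[1,3] of m[1,k]+m[k+1,4]+p_{0}·p_k·p_{4}.
k=1: 0 + 20160 + 66·4·79 = 41016; k=2: 12408 + 148520 + 66·47·79 = 405986; k=3: 18080 + 0 + 66·40·79 = 226640.
Minimum: 41016 at k=1.

41016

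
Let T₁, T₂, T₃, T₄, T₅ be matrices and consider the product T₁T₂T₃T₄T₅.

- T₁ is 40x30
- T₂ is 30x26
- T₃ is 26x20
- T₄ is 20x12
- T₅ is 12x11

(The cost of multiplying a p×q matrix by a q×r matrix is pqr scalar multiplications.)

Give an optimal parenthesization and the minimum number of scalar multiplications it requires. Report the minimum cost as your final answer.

30140

Adjacent pairs: T₁T₂ = 40·30·26 = 31200; T₂T₃ = 30·26·20 = 15600; T₃T₄ = 26·20·12 = 6240; T₄T₅ = 20·12·11 = 2640.
Length 3: T₁..T₃: k=1: 0+15600+40·30·20=39600; k=2: 31200+0+40·26·20=52000 → min 39600 | T₂..T₄: k=2: 0+6240+30·26·12=15600; k=3: 15600+0+30·20·12=22800 → min 15600 | T₃..T₅: k=3: 0+2640+26·20·11=8360; k=4: 6240+0+26·12·11=9672 → min 8360.
Length 4: T₁..T₄: k=1: 0+15600+40·30·12=30000; k=2: 31200+6240+40·26·12=49920; k=3: 39600+0+40·20·12=49200 → min 30000 | T₂..T₅: k=2: 0+8360+30·26·11=16940; k=3: 15600+2640+30·20·11=24840; k=4: 15600+0+30·12·11=19560 → min 16940.
Length 5: T₁..T₅: k=1: 0+16940+40·30·11=30140; k=2: 31200+8360+40·26·11=51000; k=3: 39600+2640+40·20·11=51040; k=4: 30000+0+40·12·11=35280 → min 30140.
Optimal parenthesization: (T₁(T₂(T₃(T₄T₅)))) with cost 30140.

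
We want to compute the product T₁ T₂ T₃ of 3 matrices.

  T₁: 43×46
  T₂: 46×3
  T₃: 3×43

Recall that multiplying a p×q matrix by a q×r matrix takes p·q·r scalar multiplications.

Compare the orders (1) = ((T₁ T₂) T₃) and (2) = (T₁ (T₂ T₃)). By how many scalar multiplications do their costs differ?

Order (1) = ((T₁ T₂) T₃): (T₁ T₂): 43×46 by 46×3 → 43×3, cost 43·46·3 = 5934; ((T₁ T₂) T₃): 43×3 by 3×43 → 43×43, cost 43·3·43 = 5547; cumulative 11481. Total 11481.
Order (2) = (T₁ (T₂ T₃)): (T₂ T₃): 46×3 by 3×43 → 46×43, cost 46·3·43 = 5934; (T₁ (T₂ T₃)): 43×46 by 46×43 → 43×43, cost 43·46·43 = 85054; cumulative 90988. Total 90988.
Difference: |11481 − 90988| = 79507.

79507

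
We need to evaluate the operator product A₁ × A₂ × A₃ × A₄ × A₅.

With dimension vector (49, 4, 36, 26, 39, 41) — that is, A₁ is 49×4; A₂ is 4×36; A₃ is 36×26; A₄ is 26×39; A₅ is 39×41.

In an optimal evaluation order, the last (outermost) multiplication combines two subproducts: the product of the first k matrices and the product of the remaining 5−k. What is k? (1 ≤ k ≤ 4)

1

Adjacent pairs: A₁A₂ = 49·4·36 = 7056; A₂A₃ = 4·36·26 = 3744; A₃A₄ = 36·26·39 = 36504; A₄A₅ = 26·39·41 = 41574.
Length 3: A₁..A₃: k=1: 0+3744+49·4·26=8840; k=2: 7056+0+49·36·26=52920 → min 8840 | A₂..A₄: k=2: 0+36504+4·36·39=42120; k=3: 3744+0+4·26·39=7800 → min 7800 | A₃..A₅: k=3: 0+41574+36·26·41=79950; k=4: 36504+0+36·39·41=94068 → min 79950.
Length 4: A₁..A₄: k=1: 0+7800+49·4·39=15444; k=2: 7056+36504+49·36·39=112356; k=3: 8840+0+49·26·39=58526 → min 15444 | A₂..A₅: k=2: 0+79950+4·36·41=85854; k=3: 3744+41574+4·26·41=49582; k=4: 7800+0+4·39·41=14196 → min 14196.
Top-level splits: k=1: (A₁..A₁)·(A₂..A₅) → 0+14196+49·4·41 = 22232; k=2: (A₁..A₂)·(A₃..A₅) → 7056+79950+49·36·41 = 159330; k=3: (A₁..A₃)·(A₄..A₅) → 8840+41574+49·26·41 = 102648; k=4: (A₁..A₄)·(A₅..A₅) → 15444+0+49·39·41 = 93795.
Best split is after A₁, i.e. k = 1.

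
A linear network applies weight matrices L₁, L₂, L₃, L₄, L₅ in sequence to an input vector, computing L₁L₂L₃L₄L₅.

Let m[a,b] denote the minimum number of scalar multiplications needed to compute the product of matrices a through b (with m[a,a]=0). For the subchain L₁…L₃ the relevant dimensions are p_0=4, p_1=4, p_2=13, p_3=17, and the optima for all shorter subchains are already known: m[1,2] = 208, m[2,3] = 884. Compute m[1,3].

m[1,3] = min over k∈[1,2] of m[1,k]+m[k+1,3]+p_{0}·p_k·p_{3}.
k=1: 0 + 884 + 4·4·17 = 1156; k=2: 208 + 0 + 4·13·17 = 1092.
Minimum: 1092 at k=2.

1092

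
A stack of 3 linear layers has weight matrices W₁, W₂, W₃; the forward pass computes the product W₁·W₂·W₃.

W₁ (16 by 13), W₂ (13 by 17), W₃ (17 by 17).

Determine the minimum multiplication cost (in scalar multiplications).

7293

Order (W₁·(W₂·W₃)): (W₂·W₃): 13×17 by 17×17 → 13×17, cost 13·17·17 = 3757; (W₁·(W₂·W₃)): 16×13 by 13×17 → 16×17, cost 16·13·17 = 3536; cumulative 7293. Total 7293.
Order ((W₁·W₂)·W₃): (W₁·W₂): 16×13 by 13×17 → 16×17, cost 16·13·17 = 3536; ((W₁·W₂)·W₃): 16×17 by 17×17 → 16×17, cost 16·17·17 = 4624; cumulative 8160. Total 8160.
Minimum: 7293.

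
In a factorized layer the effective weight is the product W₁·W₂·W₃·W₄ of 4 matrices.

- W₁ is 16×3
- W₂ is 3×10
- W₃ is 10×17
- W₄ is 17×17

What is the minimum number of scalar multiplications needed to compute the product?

Adjacent pairs: W₁W₂ = 16·3·10 = 480; W₂W₃ = 3·10·17 = 510; W₃W₄ = 10·17·17 = 2890.
Length 3: W₁..W₃: k=1: 0+510+16·3·17=1326; k=2: 480+0+16·10·17=3200 → min 1326 | W₂..W₄: k=2: 0+2890+3·10·17=3400; k=3: 510+0+3·17·17=1377 → min 1377.
Length 4: W₁..W₄: k=1: 0+1377+16·3·17=2193; k=2: 480+2890+16·10·17=6090; k=3: 1326+0+16·17·17=5950 → min 2193.
Optimal order: (W₁·((W₂·W₃)·W₄)) with cost 2193.

2193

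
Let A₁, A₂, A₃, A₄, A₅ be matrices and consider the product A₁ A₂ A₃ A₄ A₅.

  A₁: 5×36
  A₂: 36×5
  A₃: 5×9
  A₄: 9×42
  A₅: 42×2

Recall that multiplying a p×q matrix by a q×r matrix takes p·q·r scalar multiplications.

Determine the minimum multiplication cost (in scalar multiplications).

1566

Adjacent pairs: A₁A₂ = 5·36·5 = 900; A₂A₃ = 36·5·9 = 1620; A₃A₄ = 5·9·42 = 1890; A₄A₅ = 9·42·2 = 756.
Length 3: A₁..A₃: k=1: 0+1620+5·36·9=3240; k=2: 900+0+5·5·9=1125 → min 1125 | A₂..A₄: k=2: 0+1890+36·5·42=9450; k=3: 1620+0+36·9·42=15228 → min 9450 | A₃..A₅: k=3: 0+756+5·9·2=846; k=4: 1890+0+5·42·2=2310 → min 846.
Length 4: A₁..A₄: k=1: 0+9450+5·36·42=17010; k=2: 900+1890+5·5·42=3840; k=3: 1125+0+5·9·42=3015 → min 3015 | A₂..A₅: k=2: 0+846+36·5·2=1206; k=3: 1620+756+36·9·2=3024; k=4: 9450+0+36·42·2=12474 → min 1206.
Length 5: A₁..A₅: k=1: 0+1206+5·36·2=1566; k=2: 900+846+5·5·2=1796; k=3: 1125+756+5·9·2=1971; k=4: 3015+0+5·42·2=3435 → min 1566.
Optimal order: (A₁ (A₂ (A₃ (A₄ A₅)))) with cost 1566.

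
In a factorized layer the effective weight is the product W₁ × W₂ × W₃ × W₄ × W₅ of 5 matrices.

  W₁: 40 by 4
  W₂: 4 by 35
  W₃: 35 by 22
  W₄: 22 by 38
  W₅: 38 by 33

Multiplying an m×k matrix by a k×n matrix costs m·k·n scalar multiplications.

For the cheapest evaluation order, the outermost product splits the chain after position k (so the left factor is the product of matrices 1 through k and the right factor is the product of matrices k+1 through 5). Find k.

1

Adjacent pairs: W₁W₂ = 40·4·35 = 5600; W₂W₃ = 4·35·22 = 3080; W₃W₄ = 35·22·38 = 29260; W₄W₅ = 22·38·33 = 27588.
Length 3: W₁..W₃: k=1: 0+3080+40·4·22=6600; k=2: 5600+0+40·35·22=36400 → min 6600 | W₂..W₄: k=2: 0+29260+4·35·38=34580; k=3: 3080+0+4·22·38=6424 → min 6424 | W₃..W₅: k=3: 0+27588+35·22·33=52998; k=4: 29260+0+35·38·33=73150 → min 52998.
Length 4: W₁..W₄: k=1: 0+6424+40·4·38=12504; k=2: 5600+29260+40·35·38=88060; k=3: 6600+0+40·22·38=40040 → min 12504 | W₂..W₅: k=2: 0+52998+4·35·33=57618; k=3: 3080+27588+4·22·33=33572; k=4: 6424+0+4·38·33=11440 → min 11440.
Top-level splits: k=1: (W₁..W₁)·(W₂..W₅) → 0+11440+40·4·33 = 16720; k=2: (W₁..W₂)·(W₃..W₅) → 5600+52998+40·35·33 = 104798; k=3: (W₁..W₃)·(W₄..W₅) → 6600+27588+40·22·33 = 63228; k=4: (W₁..W₄)·(W₅..W₅) → 12504+0+40·38·33 = 62664.
Best split is after W₁, i.e. k = 1.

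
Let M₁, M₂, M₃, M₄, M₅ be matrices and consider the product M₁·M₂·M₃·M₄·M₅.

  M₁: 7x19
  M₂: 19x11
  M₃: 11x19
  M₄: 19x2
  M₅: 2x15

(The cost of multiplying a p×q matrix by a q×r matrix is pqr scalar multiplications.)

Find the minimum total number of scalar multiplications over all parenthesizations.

Adjacent pairs: M₁M₂ = 7·19·11 = 1463; M₂M₃ = 19·11·19 = 3971; M₃M₄ = 11·19·2 = 418; M₄M₅ = 19·2·15 = 570.
Length 3: M₁..M₃: k=1: 0+3971+7·19·19=6498; k=2: 1463+0+7·11·19=2926 → min 2926 | M₂..M₄: k=2: 0+418+19·11·2=836; k=3: 3971+0+19·19·2=4693 → min 836 | M₃..M₅: k=3: 0+570+11·19·15=3705; k=4: 418+0+11·2·15=748 → min 748.
Length 4: M₁..M₄: k=1: 0+836+7·19·2=1102; k=2: 1463+418+7·11·2=2035; k=3: 2926+0+7·19·2=3192 → min 1102 | M₂..M₅: k=2: 0+748+19·11·15=3883; k=3: 3971+570+19·19·15=9956; k=4: 836+0+19·2·15=1406 → min 1406.
Length 5: M₁..M₅: k=1: 0+1406+7·19·15=3401; k=2: 1463+748+7·11·15=3366; k=3: 2926+570+7·19·15=5491; k=4: 1102+0+7·2·15=1312 → min 1312.
Optimal order: ((M₁·(M₂·(M₃·M₄)))·M₅) with cost 1312.

1312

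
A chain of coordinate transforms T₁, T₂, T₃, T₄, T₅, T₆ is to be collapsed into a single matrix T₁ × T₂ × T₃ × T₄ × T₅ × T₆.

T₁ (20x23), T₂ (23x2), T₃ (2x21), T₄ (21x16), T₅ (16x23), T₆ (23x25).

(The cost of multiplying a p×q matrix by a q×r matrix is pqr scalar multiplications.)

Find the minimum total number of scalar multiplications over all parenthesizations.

4478

Adjacent pairs: T₁T₂ = 20·23·2 = 920; T₂T₃ = 23·2·21 = 966; T₃T₄ = 2·21·16 = 672; T₄T₅ = 21·16·23 = 7728; T₅T₆ = 16·23·25 = 9200.
Length 3: T₁..T₃: k=1: 0+966+20·23·21=10626; k=2: 920+0+20·2·21=1760 → min 1760 | T₂..T₄: k=2: 0+672+23·2·16=1408; k=3: 966+0+23·21·16=8694 → min 1408 | T₃..T₅: k=3: 0+7728+2·21·23=8694; k=4: 672+0+2·16·23=1408 → min 1408 | T₄..T₆: k=4: 0+9200+21·16·25=17600; k=5: 7728+0+21·23·25=19803 → min 17600.
Length 4: T₁..T₄: k=1: 0+1408+20·23·16=8768; k=2: 920+672+20·2·16=2232; k=3: 1760+0+20·21·16=8480 → min 2232 | T₂..T₅: k=2: 0+1408+23·2·23=2466; k=3: 966+7728+23·21·23=19803; k=4: 1408+0+23·16·23=9872 → min 2466 | T₃..T₆: k=3: 0+17600+2·21·25=18650; k=4: 672+9200+2·16·25=10672; k=5: 1408+0+2·23·25=2558 → min 2558.
Length 5: T₁..T₅: k=1: 0+2466+20·23·23=13046; k=2: 920+1408+20·2·23=3248; k=3: 1760+7728+20·21·23=19148; k=4: 2232+0+20·16·23=9592 → min 3248 | T₂..T₆: k=2: 0+2558+23·2·25=3708; k=3: 966+17600+23·21·25=30641; k=4: 1408+9200+23·16·25=19808; k=5: 2466+0+23·23·25=15691 → min 3708.
Length 6: T₁..T₆: k=1: 0+3708+20·23·25=15208; k=2: 920+2558+20·2·25=4478; k=3: 1760+17600+20·21·25=29860; k=4: 2232+9200+20·16·25=19432; k=5: 3248+0+20·23·25=14748 → min 4478.
Optimal order: ((T₁ × T₂) × (((T₃ × T₄) × T₅) × T₆)) with cost 4478.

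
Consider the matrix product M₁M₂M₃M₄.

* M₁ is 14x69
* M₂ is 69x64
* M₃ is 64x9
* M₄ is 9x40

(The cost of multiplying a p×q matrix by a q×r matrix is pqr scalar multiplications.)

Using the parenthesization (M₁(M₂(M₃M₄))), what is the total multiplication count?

(M₃M₄): 64×9 by 9×40 → 64×40, cost 64·9·40 = 23040
(M₂(M₃M₄)): 69×64 by 64×40 → 69×40, cost 69·64·40 = 176640; cumulative 199680
(M₁(M₂(M₃M₄))): 14×69 by 69×40 → 14×40, cost 14·69·40 = 38640; cumulative 238320
Total: 238320 scalar multiplications.

238320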